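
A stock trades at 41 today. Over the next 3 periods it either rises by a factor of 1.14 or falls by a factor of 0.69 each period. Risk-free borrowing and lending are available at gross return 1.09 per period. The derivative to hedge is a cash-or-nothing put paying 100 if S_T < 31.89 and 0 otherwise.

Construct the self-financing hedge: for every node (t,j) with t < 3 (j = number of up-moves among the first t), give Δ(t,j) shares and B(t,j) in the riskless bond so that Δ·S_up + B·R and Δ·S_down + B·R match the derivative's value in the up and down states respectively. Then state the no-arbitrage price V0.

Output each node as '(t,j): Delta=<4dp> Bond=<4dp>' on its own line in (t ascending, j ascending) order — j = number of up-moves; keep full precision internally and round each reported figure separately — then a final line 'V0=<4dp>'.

The replicating-portfolio and risk-neutral prices coincide; use p* = (1.09−0.69)/(1.14−0.69) = 0.8889 for the latter.
At expiry t=3: V(3,0)=100.0000, V(3,1)=100.0000, V(3,2)=0.0000, V(3,3)=0.0000
(2,0): S=19.5201. Δ = (V_up−V_dn)/(S_up−S_dn) = (100.0000−100.0000)/(22.2529−13.4689) = 0.0000. V = [p*·100.0000 + (1−p*)·100.0000]/1.09 = 91.7431. B = V − Δ·S = 91.7431.
(2,1): S=32.2506. Δ = (V_up−V_dn)/(S_up−S_dn) = (0.0000−100.0000)/(36.7657−22.2529) = -6.8905. V = [p*·0.0000 + (1−p*)·100.0000]/1.09 = 10.1937. B = V − Δ·S = 232.4159.
(2,2): S=53.2836. Δ = (V_up−V_dn)/(S_up−S_dn) = (0.0000−0.0000)/(60.7433−36.7657) = 0.0000. V = [p*·0.0000 + (1−p*)·0.0000]/1.09 = 0.0000. B = V − Δ·S = 0.0000.
(1,0): S=28.2900. Δ = (V_up−V_dn)/(S_up−S_dn) = (10.1937−91.7431)/(32.2506−19.5201) = -6.4058. V = [p*·10.1937 + (1−p*)·91.7431]/1.09 = 17.6649. B = V − Δ·S = 198.8859.
(1,1): S=46.7400. Δ = (V_up−V_dn)/(S_up−S_dn) = (0.0000−10.1937)/(53.2836−32.2506) = -0.4847. V = [p*·0.0000 + (1−p*)·10.1937]/1.09 = 1.0391. B = V − Δ·S = 23.6917.
(0,0): S=41.0000. Δ = (V_up−V_dn)/(S_up−S_dn) = (1.0391−17.6649)/(46.7400−28.2900) = -0.9011. V = [p*·1.0391 + (1−p*)·17.6649]/1.09 = 2.6481. B = V − Δ·S = 39.5943.
Each (Δ,B) replicates both successor values, so the strategy is self-financing and V0 is arbitrage-free.

(0,0): Delta=-0.9011 Bond=39.5943
(1,0): Delta=-6.4058 Bond=198.8859
(1,1): Delta=-0.4847 Bond=23.6917
(2,0): Delta=0.0000 Bond=91.7431
(2,1): Delta=-6.8905 Bond=232.4159
(2,2): Delta=0.0000 Bond=0.0000
V0=2.6481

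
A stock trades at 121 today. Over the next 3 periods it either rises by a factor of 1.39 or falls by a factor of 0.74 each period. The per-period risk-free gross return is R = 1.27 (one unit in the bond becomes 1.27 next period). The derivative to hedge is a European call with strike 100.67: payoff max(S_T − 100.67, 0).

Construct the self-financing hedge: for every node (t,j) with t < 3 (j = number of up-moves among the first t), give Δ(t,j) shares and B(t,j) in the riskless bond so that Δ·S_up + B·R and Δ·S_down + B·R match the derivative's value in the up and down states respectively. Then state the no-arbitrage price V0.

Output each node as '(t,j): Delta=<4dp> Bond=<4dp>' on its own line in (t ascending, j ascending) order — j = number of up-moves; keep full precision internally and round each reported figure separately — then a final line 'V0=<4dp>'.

Under the risk-neutral measure, an up-move has probability p* = (R−d)/(u−d) = 0.8154 and values discount at R = 1.27.
Payoff layer (t=3): V(3,0)=0.0000, V(3,1)=0.0000, V(3,2)=72.3302, V(3,3)=224.2899
(2,0): S=66.2596. Δ = (V_up−V_dn)/(S_up−S_dn) = (0.0000−0.0000)/(92.1008−49.0321) = 0.0000. V = [p*·0.0000 + (1−p*)·0.0000]/1.27 = 0.0000. B = V − Δ·S = 0.0000.
(2,1): S=124.4606. Δ = (V_up−V_dn)/(S_up−S_dn) = (72.3302−0.0000)/(173.0002−92.1008) = 0.8941. V = [p*·72.3302 + (1−p*)·0.0000]/1.27 = 46.4386. B = V − Δ·S = -64.8387.
(2,2): S=233.7841. Δ = (V_up−V_dn)/(S_up−S_dn) = (224.2899−72.3302)/(324.9599−173.0002) = 1.0000. V = [p*·224.2899 + (1−p*)·72.3302]/1.27 = 154.5164. B = V − Δ·S = -79.2677.
(1,0): S=89.5400. Δ = (V_up−V_dn)/(S_up−S_dn) = (46.4386−0.0000)/(124.4606−66.2596) = 0.7979. V = [p*·46.4386 + (1−p*)·0.0000]/1.27 = 29.8152. B = V − Δ·S = -41.6287.
(1,1): S=168.1900. Δ = (V_up−V_dn)/(S_up−S_dn) = (154.5164−46.4386)/(233.7841−124.4606) = 0.9886. V = [p*·154.5164 + (1−p*)·46.4386]/1.27 = 105.9556. B = V − Δ·S = -60.3180.
(0,0): S=121.0000. Δ = (V_up−V_dn)/(S_up−S_dn) = (105.9556−29.8152)/(168.1900−89.5400) = 0.9681. V = [p*·105.9556 + (1−p*)·29.8152]/1.27 = 72.3613. B = V − Δ·S = -44.7777.
Each (Δ,B) replicates both successor values, so the strategy is self-financing and V0 is arbitrage-free.

(0,0): Delta=0.9681 Bond=-44.7777
(1,0): Delta=0.7979 Bond=-41.6287
(1,1): Delta=0.9886 Bond=-60.3180
(2,0): Delta=0.0000 Bond=0.0000
(2,1): Delta=0.8941 Bond=-64.8387
(2,2): Delta=1.0000 Bond=-79.2677
V0=72.3613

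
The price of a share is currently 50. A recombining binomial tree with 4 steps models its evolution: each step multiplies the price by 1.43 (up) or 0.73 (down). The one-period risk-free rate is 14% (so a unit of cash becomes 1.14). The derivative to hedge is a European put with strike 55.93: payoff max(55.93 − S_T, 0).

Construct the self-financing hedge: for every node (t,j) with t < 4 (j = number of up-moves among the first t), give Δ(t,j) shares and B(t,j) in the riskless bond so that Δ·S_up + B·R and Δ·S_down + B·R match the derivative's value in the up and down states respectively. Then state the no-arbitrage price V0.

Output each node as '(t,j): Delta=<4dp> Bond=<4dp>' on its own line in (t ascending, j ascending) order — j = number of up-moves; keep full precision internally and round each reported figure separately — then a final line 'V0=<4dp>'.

(0,0): Delta=-0.1857 Bond=13.0861
(1,0): Delta=-0.4751 Bond=25.4831
(1,1): Delta=-0.0811 Bond=7.4454
(2,0): Delta=-1.0000 Bond=43.0363
(2,1): Delta=-0.2856 Bond=19.1585
(2,2): Delta=-0.0073 Bond=0.9401
(3,0): Delta=-1.0000 Bond=49.0614
(3,1): Delta=-1.0000 Bond=49.0614
(3,2): Delta=-0.0276 Bond=2.5870
(3,3): Delta=0.0000 Bond=0.0000
V0=3.8029

Since d<R<u, set p* = (R−d)/(u−d) = 0.5857; price each node as the discounted p*-expectation of its children.
At expiry t=4: V(4,0)=41.7309, V(4,1)=28.1153, V(4,2)=1.4436, V(4,3)=0.0000, V(4,4)=0.0000
  t=3,j=0: stock 19.4508 → up 27.8147 (V=28.1153), down 14.1991 (V=41.7309). Price 29.6106; hedge Δ=-1.0000, bond B=49.0614.
  t=3,j=1: stock 38.1023 → up 54.4864 (V=1.4436), down 27.8147 (V=28.1153). Price 10.9591; hedge Δ=-1.0000, bond B=49.0614.
  t=3,j=2: stock 74.6388 → up 106.7336 (V=0.0000), down 54.4864 (V=1.4436). Price 0.5246; hedge Δ=-0.0276, bond B=2.5870.
  t=3,j=3: stock 146.2103 → up 209.0808 (V=0.0000), down 106.7336 (V=0.0000). Price 0.0000; hedge Δ=0.0000, bond B=0.0000.
  t=2,j=0: stock 26.6450 → up 38.1023 (V=10.9591), down 19.4508 (V=29.6106). Price 16.3913; hedge Δ=-1.0000, bond B=43.0363.
  t=2,j=1: stock 52.1950 → up 74.6388 (V=0.5246), down 38.1024 (V=10.9591). Price 4.2522; hedge Δ=-0.2856, bond B=19.1585.
  t=2,j=2: stock 102.2450 → up 146.2103 (V=0.0000), down 74.6388 (V=0.5246). Price 0.1907; hedge Δ=-0.0073, bond B=0.9401.
  t=1,j=0: stock 36.5000 → up 52.1950 (V=4.2522), down 26.6450 (V=16.3913). Price 8.1414; hedge Δ=-0.4751, bond B=25.4831.
  t=1,j=1: stock 71.5000 → up 102.2450 (V=0.1907), down 52.1950 (V=4.2522). Price 1.6432; hedge Δ=-0.0811, bond B=7.4454.
  t=0,j=0: stock 50.0000 → up 71.5000 (V=1.6432), down 36.5000 (V=8.1414). Price 3.8029; hedge Δ=-0.1857, bond B=13.0861.
Each (Δ,B) replicates both successor values, so the strategy is self-financing and V0 is arbitrage-free.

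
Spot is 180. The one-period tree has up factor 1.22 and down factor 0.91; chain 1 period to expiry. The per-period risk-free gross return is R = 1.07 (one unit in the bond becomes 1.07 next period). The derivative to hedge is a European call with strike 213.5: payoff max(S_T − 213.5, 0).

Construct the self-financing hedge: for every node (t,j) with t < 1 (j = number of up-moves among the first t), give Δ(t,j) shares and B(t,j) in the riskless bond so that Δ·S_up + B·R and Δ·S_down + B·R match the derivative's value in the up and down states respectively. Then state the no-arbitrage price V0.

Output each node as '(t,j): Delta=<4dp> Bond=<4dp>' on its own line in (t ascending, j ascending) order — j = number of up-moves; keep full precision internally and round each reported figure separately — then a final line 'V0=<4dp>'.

Risk-neutral probability p* = (R−d)/(u−d) = (1.07−0.91)/(1.22−0.91) = 0.5161.
Terminal values V(1,·): V(1,0)=0.0000, V(1,1)=6.1000
(0,0): S=180.0000. Δ = (V_up−V_dn)/(S_up−S_dn) = (6.1000−0.0000)/(219.6000−163.8000) = 0.1093. V = [p*·6.1000 + (1−p*)·0.0000]/1.07 = 2.9424. B = V − Δ·S = -16.7350.
Check: Δ(0,0)·S0 + B(0,0) = 2.9424 = V0.

(0,0): Delta=0.1093 Bond=-16.7350
V0=2.9424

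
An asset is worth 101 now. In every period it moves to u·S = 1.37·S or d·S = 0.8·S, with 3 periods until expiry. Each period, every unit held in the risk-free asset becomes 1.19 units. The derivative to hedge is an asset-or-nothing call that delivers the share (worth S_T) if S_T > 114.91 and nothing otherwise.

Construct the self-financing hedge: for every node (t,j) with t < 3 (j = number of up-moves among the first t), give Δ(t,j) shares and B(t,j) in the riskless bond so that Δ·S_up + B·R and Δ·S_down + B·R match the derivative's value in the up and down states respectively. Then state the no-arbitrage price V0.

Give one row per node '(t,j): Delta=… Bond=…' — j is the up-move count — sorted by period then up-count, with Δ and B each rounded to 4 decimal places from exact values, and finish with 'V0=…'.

The replicating-portfolio and risk-neutral prices coincide; use p* = (1.19−0.8)/(1.37−0.8) = 0.6842 for the latter.
Terminal values V(3,·): V(3,0)=0.0000, V(3,1)=0.0000, V(3,2)=151.6535, V(3,3)=259.7067
  t=2,j=0: stock 64.6400 → up 88.5568 (V=0.0000), down 51.7120 (V=0.0000). Price 0.0000; hedge Δ=0.0000, bond B=0.0000.
  t=2,j=1: stock 110.6960 → up 151.6535 (V=151.6535), down 88.5568 (V=0.0000). Price 87.1957; hedge Δ=2.4035, bond B=-178.8631.
  t=2,j=2: stock 189.5669 → up 259.7067 (V=259.7067), down 151.6535 (V=151.6535). Price 189.5669; hedge Δ=1.0000, bond B=0.0000.
  t=1,j=0: stock 80.8000 → up 110.6960 (V=87.1957), down 64.6400 (V=0.0000). Price 50.1347; hedge Δ=1.8933, bond B=-102.8403.
  t=1,j=1: stock 138.3700 → up 189.5669 (V=189.5669), down 110.6960 (V=87.1957). Price 132.1338; hedge Δ=1.2980, bond B=-47.4648.
  t=0,j=0: stock 101.0000 → up 138.3700 (V=132.1338), down 80.8000 (V=50.1347). Price 89.2767; hedge Δ=1.4243, bond B=-54.5813.
Each (Δ,B) replicates both successor values, so the strategy is self-financing and V0 is arbitrage-free.

(0,0): Delta=1.4243 Bond=-54.5813
(1,0): Delta=1.8933 Bond=-102.8403
(1,1): Delta=1.2980 Bond=-47.4648
(2,0): Delta=0.0000 Bond=0.0000
(2,1): Delta=2.4035 Bond=-178.8631
(2,2): Delta=1.0000 Bond=0.0000
V0=89.2767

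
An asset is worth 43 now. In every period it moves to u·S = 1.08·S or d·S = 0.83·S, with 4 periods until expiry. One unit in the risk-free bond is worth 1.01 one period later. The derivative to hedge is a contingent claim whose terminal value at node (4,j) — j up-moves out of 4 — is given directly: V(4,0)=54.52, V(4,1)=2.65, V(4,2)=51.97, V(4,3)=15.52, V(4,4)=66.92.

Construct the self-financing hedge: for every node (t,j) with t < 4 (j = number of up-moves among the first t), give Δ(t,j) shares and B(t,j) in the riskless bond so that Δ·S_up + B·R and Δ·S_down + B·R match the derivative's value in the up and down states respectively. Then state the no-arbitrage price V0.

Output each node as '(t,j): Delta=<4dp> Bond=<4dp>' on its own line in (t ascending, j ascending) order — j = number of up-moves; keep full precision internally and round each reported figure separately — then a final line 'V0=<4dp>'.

The replicating-portfolio and risk-neutral prices coincide; use p* = (1.01−0.83)/(1.08−0.83) = 0.7200 for the latter.
Payoff layer (t=4): V(4,0)=54.5200, V(4,1)=2.6500, V(4,2)=51.9700, V(4,3)=15.5200, V(4,4)=66.9200
Node (3,0) S=24.5868: V=(p*·2.6500+(1−p*)·54.5200)/1.01=17.0036; Δ=(2.6500−54.5200)/(26.5538−20.4071)=-8.4387; B=V−Δ·S=224.4836
Node (3,1) S=31.9925: V=(p*·51.9700+(1−p*)·2.6500)/1.01=37.7826; Δ=(51.9700−2.6500)/(34.5519−26.5538)=6.1664; B=V−Δ·S=-159.4974
Node (3,2) S=41.6288: V=(p*·15.5200+(1−p*)·51.9700)/1.01=25.4713; Δ=(15.5200−51.9700)/(44.9591−34.5519)=-3.5024; B=V−Δ·S=171.2713
Node (3,3) S=54.1676: V=(p*·66.9200+(1−p*)·15.5200)/1.01=52.0079; Δ=(66.9200−15.5200)/(58.5010−44.9591)=3.7956; B=V−Δ·S=-153.5921
Node (2,0) S=29.6227: V=(p*·37.7826+(1−p*)·17.0036)/1.01=31.6480; Δ=(37.7826−17.0036)/(31.9925−24.5868)=2.8058; B=V−Δ·S=-51.4681
Node (2,1) S=38.5452: V=(p*·25.4713+(1−p*)·37.7826)/1.01=28.6321; Δ=(25.4713−37.7826)/(41.6288−31.9925)=-1.2776; B=V−Δ·S=77.8773
Node (2,2) S=50.1552: V=(p*·52.0079+(1−p*)·25.4713)/1.01=44.1363; Δ=(52.0079−25.4713)/(54.1676−41.6288)=2.1164; B=V−Δ·S=-62.0102
Node (1,0) S=35.6900: V=(p*·28.6321+(1−p*)·31.6480)/1.01=29.1847; Δ=(28.6321−31.6480)/(38.5452−29.6227)=-0.3380; B=V−Δ·S=41.2481
Node (1,1) S=46.4400: V=(p*·44.1363+(1−p*)·28.6321)/1.01=39.4011; Δ=(44.1363−28.6321)/(50.1552−38.5452)=1.3354; B=V−Δ·S=-22.6156
Node (0,0) S=43.0000: V=(p*·39.4011+(1−p*)·29.1847)/1.01=36.1787; Δ=(39.4011−29.1847)/(46.4400−35.6900)=0.9504; B=V−Δ·S=-4.6869
Self-financing check: at every node Δ·S+B equals the discounted successor values.

(0,0): Delta=0.9504 Bond=-4.6869
(1,0): Delta=-0.3380 Bond=41.2481
(1,1): Delta=1.3354 Bond=-22.6156
(2,0): Delta=2.8058 Bond=-51.4681
(2,1): Delta=-1.2776 Bond=77.8773
(2,2): Delta=2.1164 Bond=-62.0102
(3,0): Delta=-8.4387 Bond=224.4836
(3,1): Delta=6.1664 Bond=-159.4974
(3,2): Delta=-3.5024 Bond=171.2713
(3,3): Delta=3.7956 Bond=-153.5921
V0=36.1787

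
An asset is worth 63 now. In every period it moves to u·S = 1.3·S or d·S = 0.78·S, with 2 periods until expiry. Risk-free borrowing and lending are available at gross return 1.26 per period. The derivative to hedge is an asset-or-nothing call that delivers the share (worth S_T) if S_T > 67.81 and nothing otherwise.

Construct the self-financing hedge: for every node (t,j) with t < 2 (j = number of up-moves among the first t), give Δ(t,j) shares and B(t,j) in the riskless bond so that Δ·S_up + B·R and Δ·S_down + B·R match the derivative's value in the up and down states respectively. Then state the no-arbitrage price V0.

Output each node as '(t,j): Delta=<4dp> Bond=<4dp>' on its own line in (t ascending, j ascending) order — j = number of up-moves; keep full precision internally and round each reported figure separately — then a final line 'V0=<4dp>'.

(0,0): Delta=2.3810 Bond=-92.8571
(1,0): Delta=0.0000 Bond=0.0000
(1,1): Delta=2.5000 Bond=-126.7500
V0=57.1429

Under the risk-neutral measure, an up-move has probability p* = (R−d)/(u−d) = 0.9231 and values discount at R = 1.26.
Payoff layer (t=2): V(2,0)=0.0000, V(2,1)=0.0000, V(2,2)=106.4700
(1,0): S=49.1400. Δ = (V_up−V_dn)/(S_up−S_dn) = (0.0000−0.0000)/(63.8820−38.3292) = 0.0000. V = [p*·0.0000 + (1−p*)·0.0000]/1.26 = 0.0000. B = V − Δ·S = 0.0000.
(1,1): S=81.9000. Δ = (V_up−V_dn)/(S_up−S_dn) = (106.4700−0.0000)/(106.4700−63.8820) = 2.5000. V = [p*·106.4700 + (1−p*)·0.0000]/1.26 = 78.0000. B = V − Δ·S = -126.7500.
(0,0): S=63.0000. Δ = (V_up−V_dn)/(S_up−S_dn) = (78.0000−0.0000)/(81.9000−49.1400) = 2.3810. V = [p*·78.0000 + (1−p*)·0.0000]/1.26 = 57.1429. B = V − Δ·S = -92.8571.
Root portfolio cost Δ·63+B reproduces V0=57.1429.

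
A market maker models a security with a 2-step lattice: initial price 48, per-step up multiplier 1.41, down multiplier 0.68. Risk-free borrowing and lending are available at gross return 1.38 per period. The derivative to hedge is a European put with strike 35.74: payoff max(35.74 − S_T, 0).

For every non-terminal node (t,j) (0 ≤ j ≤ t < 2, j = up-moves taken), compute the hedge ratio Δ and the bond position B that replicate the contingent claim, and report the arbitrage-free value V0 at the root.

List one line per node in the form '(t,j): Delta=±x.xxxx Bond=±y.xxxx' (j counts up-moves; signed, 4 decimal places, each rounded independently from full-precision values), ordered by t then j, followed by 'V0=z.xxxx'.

(0,0): Delta=-0.0115 Bond=0.5646
(1,0): Delta=-0.5685 Bond=18.9579
(1,1): Delta=0.0000 Bond=0.0000
V0=0.0120

Risk-neutral probability p* = (R−d)/(u−d) = (1.38−0.68)/(1.41−0.68) = 0.9589.
Terminal payoffs: V(2,0)=13.5448, V(2,1)=0.0000, V(2,2)=0.0000
(1,0): S=32.6400. Δ = (V_up−V_dn)/(S_up−S_dn) = (0.0000−13.5448)/(46.0224−22.1952) = -0.5685. V = [p*·0.0000 + (1−p*)·13.5448]/1.38 = 0.4034. B = V − Δ·S = 18.9579.
(1,1): S=67.6800. Δ = (V_up−V_dn)/(S_up−S_dn) = (0.0000−0.0000)/(95.4288−46.0224) = 0.0000. V = [p*·0.0000 + (1−p*)·0.0000]/1.38 = 0.0000. B = V − Δ·S = 0.0000.
(0,0): S=48.0000. Δ = (V_up−V_dn)/(S_up−S_dn) = (0.0000−0.4034)/(67.6800−32.6400) = -0.0115. V = [p*·0.0000 + (1−p*)·0.4034]/1.38 = 0.0120. B = V − Δ·S = 0.5646.
Root portfolio cost Δ·48+B reproduces V0=0.0120.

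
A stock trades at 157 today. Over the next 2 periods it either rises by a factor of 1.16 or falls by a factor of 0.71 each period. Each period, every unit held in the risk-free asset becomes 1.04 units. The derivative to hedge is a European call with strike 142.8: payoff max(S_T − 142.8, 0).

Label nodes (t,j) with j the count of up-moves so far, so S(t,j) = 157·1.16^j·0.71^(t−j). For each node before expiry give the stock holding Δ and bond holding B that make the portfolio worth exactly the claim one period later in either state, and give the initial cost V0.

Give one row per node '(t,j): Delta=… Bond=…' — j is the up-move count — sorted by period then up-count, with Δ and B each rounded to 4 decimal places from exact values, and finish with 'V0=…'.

(0,0): Delta=0.6833 Bond=-73.2339
(1,0): Delta=0.0000 Bond=0.0000
(1,1): Delta=0.8353 Bond=-103.8590
V0=34.0383

Risk-neutral probability p* = (R−d)/(u−d) = (1.04−0.71)/(1.16−0.71) = 0.7333.
Terminal payoffs: V(2,0)=0.0000, V(2,1)=0.0000, V(2,2)=68.4592
(1,0): S=111.4700. Δ = (V_up−V_dn)/(S_up−S_dn) = (0.0000−0.0000)/(129.3052−79.1437) = 0.0000. V = [p*·0.0000 + (1−p*)·0.0000]/1.04 = 0.0000. B = V − Δ·S = 0.0000.
(1,1): S=182.1200. Δ = (V_up−V_dn)/(S_up−S_dn) = (68.4592−0.0000)/(211.2592−129.3052) = 0.8353. V = [p*·68.4592 + (1−p*)·0.0000]/1.04 = 48.2725. B = V − Δ·S = -103.8590.
(0,0): S=157.0000. Δ = (V_up−V_dn)/(S_up−S_dn) = (48.2725−0.0000)/(182.1200−111.4700) = 0.6833. V = [p*·48.2725 + (1−p*)·0.0000]/1.04 = 34.0383. B = V − Δ·S = -73.2339.
Self-financing check: at every node Δ·S+B equals the discounted successor values.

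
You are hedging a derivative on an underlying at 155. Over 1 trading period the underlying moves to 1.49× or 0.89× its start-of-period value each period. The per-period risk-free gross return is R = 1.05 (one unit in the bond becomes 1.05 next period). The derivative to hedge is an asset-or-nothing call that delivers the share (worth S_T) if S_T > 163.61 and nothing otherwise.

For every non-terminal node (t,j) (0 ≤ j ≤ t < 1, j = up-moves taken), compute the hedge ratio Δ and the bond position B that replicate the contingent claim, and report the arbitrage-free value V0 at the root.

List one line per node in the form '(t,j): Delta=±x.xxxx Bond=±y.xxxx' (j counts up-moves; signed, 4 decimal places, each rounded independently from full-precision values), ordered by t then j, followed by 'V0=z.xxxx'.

(0,0): Delta=2.4833 Bond=-326.2627
V0=58.6540

The replicating-portfolio and risk-neutral prices coincide; use p* = (1.05−0.89)/(1.49−0.89) = 0.2667 for the latter.
Terminal payoffs: V(1,0)=0.0000, V(1,1)=230.9500
  t=0,j=0: stock 155.0000 → up 230.9500 (V=230.9500), down 137.9500 (V=0.0000). Price 58.6540; hedge Δ=2.4833, bond B=-326.2627.
Root portfolio cost Δ·155+B reproduces V0=58.6540.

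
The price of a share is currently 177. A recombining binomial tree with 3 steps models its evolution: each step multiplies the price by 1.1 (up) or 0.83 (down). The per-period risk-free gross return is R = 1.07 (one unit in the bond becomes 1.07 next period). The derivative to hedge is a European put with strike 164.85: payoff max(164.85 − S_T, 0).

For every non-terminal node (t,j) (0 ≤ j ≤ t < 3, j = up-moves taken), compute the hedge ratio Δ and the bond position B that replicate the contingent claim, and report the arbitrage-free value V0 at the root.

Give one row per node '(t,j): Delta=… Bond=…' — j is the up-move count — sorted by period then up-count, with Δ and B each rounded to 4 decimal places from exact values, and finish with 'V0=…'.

Under the risk-neutral measure, an up-move has probability p* = (R−d)/(u−d) = 0.8889 and values discount at R = 1.07.
At expiry t=3: V(3,0)=63.6437, V(3,1)=30.7212, V(3,2)=0.0000, V(3,3)=0.0000
(2,0): S=121.9353. Δ = (V_up−V_dn)/(S_up−S_dn) = (30.7212−63.6437)/(134.1288−101.2063) = -1.0000. V = [p*·30.7212 + (1−p*)·63.6437]/1.07 = 32.1301. B = V − Δ·S = 154.0654.
(2,1): S=161.6010. Δ = (V_up−V_dn)/(S_up−S_dn) = (0.0000−30.7212)/(177.7611−134.1288) = -0.7041. V = [p*·0.0000 + (1−p*)·30.7212]/1.07 = 3.1902. B = V − Δ·S = 116.9723.
(2,2): S=214.1700. Δ = (V_up−V_dn)/(S_up−S_dn) = (0.0000−0.0000)/(235.5870−177.7611) = 0.0000. V = [p*·0.0000 + (1−p*)·0.0000]/1.07 = 0.0000. B = V − Δ·S = 0.0000.
(1,0): S=146.9100. Δ = (V_up−V_dn)/(S_up−S_dn) = (3.1902−32.1301)/(161.6010−121.9353) = -0.7296. V = [p*·3.1902 + (1−p*)·32.1301]/1.07 = 5.9866. B = V − Δ·S = 113.1717.
(1,1): S=194.7000. Δ = (V_up−V_dn)/(S_up−S_dn) = (0.0000−3.1902)/(214.1700−161.6010) = -0.0607. V = [p*·0.0000 + (1−p*)·3.1902]/1.07 = 0.3313. B = V − Δ·S = 12.1467.
(0,0): S=177.0000. Δ = (V_up−V_dn)/(S_up−S_dn) = (0.3313−5.9866)/(194.7000−146.9100) = -0.1183. V = [p*·0.3313 + (1−p*)·5.9866]/1.07 = 0.8969. B = V − Δ·S = 21.8427.
Root portfolio cost Δ·177+B reproduces V0=0.8969.

(0,0): Delta=-0.1183 Bond=21.8427
(1,0): Delta=-0.7296 Bond=113.1717
(1,1): Delta=-0.0607 Bond=12.1467
(2,0): Delta=-1.0000 Bond=154.0654
(2,1): Delta=-0.7041 Bond=116.9723
(2,2): Delta=0.0000 Bond=0.0000
V0=0.8969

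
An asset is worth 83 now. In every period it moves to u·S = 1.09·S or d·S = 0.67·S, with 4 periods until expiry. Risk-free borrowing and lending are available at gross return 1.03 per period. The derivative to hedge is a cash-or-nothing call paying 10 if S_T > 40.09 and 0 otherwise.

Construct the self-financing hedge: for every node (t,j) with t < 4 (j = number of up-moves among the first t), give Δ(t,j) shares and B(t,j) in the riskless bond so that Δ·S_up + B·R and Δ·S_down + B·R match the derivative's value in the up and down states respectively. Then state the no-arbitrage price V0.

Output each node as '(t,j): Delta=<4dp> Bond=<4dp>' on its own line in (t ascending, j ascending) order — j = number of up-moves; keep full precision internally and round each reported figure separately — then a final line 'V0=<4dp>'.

(0,0): Delta=0.0138 Bond=7.6489
(1,0): Delta=0.0988 Bond=3.1483
(1,1): Delta=0.0051 Bond=8.6667
(2,0): Delta=0.5318 Bond=-12.8886
(2,1): Delta=0.0545 Bond=5.9313
(2,2): Delta=0.0000 Bond=9.4260
(3,0): Delta=0.0000 Bond=0.0000
(3,1): Delta=0.5863 Bond=-15.4877
(3,2): Delta=0.0000 Bond=9.7087
(3,3): Delta=0.0000 Bond=9.7087
V0=8.7924

The replicating-portfolio and risk-neutral prices coincide; use p* = (1.03−0.67)/(1.09−0.67) = 0.8571 for the latter.
Terminal values V(4,·): V(4,0)=0.0000, V(4,1)=0.0000, V(4,2)=10.0000, V(4,3)=10.0000, V(4,4)=10.0000
(3,0): S=24.9633. Δ = (V_up−V_dn)/(S_up−S_dn) = (0.0000−0.0000)/(27.2100−16.7254) = 0.0000. V = [p*·0.0000 + (1−p*)·0.0000]/1.03 = 0.0000. B = V − Δ·S = 0.0000.
(3,1): S=40.6120. Δ = (V_up−V_dn)/(S_up−S_dn) = (10.0000−0.0000)/(44.2671−27.2100) = 0.5863. V = [p*·10.0000 + (1−p*)·0.0000]/1.03 = 8.3218. B = V − Δ·S = -15.4877.
(3,2): S=66.0702. Δ = (V_up−V_dn)/(S_up−S_dn) = (10.0000−10.0000)/(72.0166−44.2671) = 0.0000. V = [p*·10.0000 + (1−p*)·10.0000]/1.03 = 9.7087. B = V − Δ·S = 9.7087.
(3,3): S=107.4874. Δ = (V_up−V_dn)/(S_up−S_dn) = (10.0000−10.0000)/(117.1613−72.0166) = 0.0000. V = [p*·10.0000 + (1−p*)·10.0000]/1.03 = 9.7087. B = V − Δ·S = 9.7087.
(2,0): S=37.2587. Δ = (V_up−V_dn)/(S_up−S_dn) = (8.3218−0.0000)/(40.6120−24.9633) = 0.5318. V = [p*·8.3218 + (1−p*)·0.0000]/1.03 = 6.9252. B = V − Δ·S = -12.8886.
(2,1): S=60.6149. Δ = (V_up−V_dn)/(S_up−S_dn) = (9.7087−8.3218)/(66.0702−40.6120) = 0.0545. V = [p*·9.7087 + (1−p*)·8.3218]/1.03 = 9.2336. B = V − Δ·S = 5.9313.
(2,2): S=98.6123. Δ = (V_up−V_dn)/(S_up−S_dn) = (9.7087−9.7087)/(107.4874−66.0702) = 0.0000. V = [p*·9.7087 + (1−p*)·9.7087]/1.03 = 9.4260. B = V − Δ·S = 9.4260.
(1,0): S=55.6100. Δ = (V_up−V_dn)/(S_up−S_dn) = (9.2336−6.9252)/(60.6149−37.2587) = 0.0988. V = [p*·9.2336 + (1−p*)·6.9252]/1.03 = 8.6445. B = V − Δ·S = 3.1483.
(1,1): S=90.4700. Δ = (V_up−V_dn)/(S_up−S_dn) = (9.4260−9.2336)/(98.6123−60.6149) = 0.0051. V = [p*·9.4260 + (1−p*)·9.2336]/1.03 = 9.1247. B = V − Δ·S = 8.6667.
(0,0): S=83.0000. Δ = (V_up−V_dn)/(S_up−S_dn) = (9.1247−8.6445)/(90.4700−55.6100) = 0.0138. V = [p*·9.1247 + (1−p*)·8.6445]/1.03 = 8.7924. B = V − Δ·S = 7.6489.
The time-0 hedge costs 8.7924, which is the no-arbitrage price.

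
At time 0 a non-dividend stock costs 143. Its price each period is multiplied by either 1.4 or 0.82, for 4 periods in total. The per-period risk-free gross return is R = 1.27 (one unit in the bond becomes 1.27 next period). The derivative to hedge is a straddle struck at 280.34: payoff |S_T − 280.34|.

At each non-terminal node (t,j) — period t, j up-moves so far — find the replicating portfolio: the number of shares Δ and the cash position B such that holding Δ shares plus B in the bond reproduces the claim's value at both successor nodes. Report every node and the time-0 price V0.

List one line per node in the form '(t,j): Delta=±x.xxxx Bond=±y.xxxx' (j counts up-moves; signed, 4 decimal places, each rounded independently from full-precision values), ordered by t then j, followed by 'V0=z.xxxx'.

(0,0): Delta=0.4487 Bond=-11.1196
(1,0): Delta=-0.5454 Bond=102.4401
(1,1): Delta=0.6169 Bond=-47.7954
(2,0): Delta=-1.0000 Bond=173.8111
(2,1): Delta=-0.4685 Bond=117.4710
(2,2): Delta=0.8005 Bond=-112.1719
(3,0): Delta=-1.0000 Bond=220.7402
(3,1): Delta=-1.0000 Bond=220.7402
(3,2): Delta=-0.3785 Bond=128.5176
(3,3): Delta=1.0000 Bond=-220.7402
V0=53.0384

The replicating-portfolio and risk-neutral prices coincide; use p* = (1.27−0.82)/(1.4−0.82) = 0.7759 for the latter.
Terminal payoffs: V(4,0)=215.6866, V(4,1)=169.9561, V(4,2)=91.8797, V(4,3)=41.4214, V(4,4)=269.0088
(3,0): S=78.8456. Δ = (V_up−V_dn)/(S_up−S_dn) = (169.9561−215.6866)/(110.3839−64.6534) = -1.0000. V = [p*·169.9561 + (1−p*)·215.6866]/1.27 = 141.8945. B = V − Δ·S = 220.7402.
(3,1): S=134.6145. Δ = (V_up−V_dn)/(S_up−S_dn) = (91.8797−169.9561)/(188.4603−110.3839) = -1.0000. V = [p*·91.8797 + (1−p*)·169.9561]/1.27 = 86.1257. B = V − Δ·S = 220.7402.
(3,2): S=229.8296. Δ = (V_up−V_dn)/(S_up−S_dn) = (41.4214−91.8797)/(321.7614−188.4603) = -0.3785. V = [p*·41.4214 + (1−p*)·91.8797]/1.27 = 41.5205. B = V − Δ·S = 128.5176.
(3,3): S=392.3920. Δ = (V_up−V_dn)/(S_up−S_dn) = (269.0088−41.4214)/(549.3488−321.7614) = 1.0000. V = [p*·269.0088 + (1−p*)·41.4214]/1.27 = 171.6518. B = V − Δ·S = -220.7402.
(2,0): S=96.1532. Δ = (V_up−V_dn)/(S_up−S_dn) = (86.1257−141.8945)/(134.6145−78.8456) = -1.0000. V = [p*·86.1257 + (1−p*)·141.8945]/1.27 = 77.6579. B = V − Δ·S = 173.8111.
(2,1): S=164.1640. Δ = (V_up−V_dn)/(S_up−S_dn) = (41.5205−86.1257)/(229.8296−134.6145) = -0.4685. V = [p*·41.5205 + (1−p*)·86.1257]/1.27 = 40.5655. B = V − Δ·S = 117.4710.
(2,2): S=280.2800. Δ = (V_up−V_dn)/(S_up−S_dn) = (171.6518−41.5205)/(392.3920−229.8296) = 0.8005. V = [p*·171.6518 + (1−p*)·41.5205]/1.27 = 112.1925. B = V − Δ·S = -112.1719.
(1,0): S=117.2600. Δ = (V_up−V_dn)/(S_up−S_dn) = (40.5655−77.6579)/(164.1640−96.1532) = -0.5454. V = [p*·40.5655 + (1−p*)·77.6579]/1.27 = 38.4877. B = V − Δ·S = 102.4401.
(1,1): S=200.2000. Δ = (V_up−V_dn)/(S_up−S_dn) = (112.1925−40.5655)/(280.2800−164.1640) = 0.6169. V = [p*·112.1925 + (1−p*)·40.5655]/1.27 = 75.6994. B = V − Δ·S = -47.7954.
(0,0): S=143.0000. Δ = (V_up−V_dn)/(S_up−S_dn) = (75.6994−38.4877)/(200.2000−117.2600) = 0.4487. V = [p*·75.6994 + (1−p*)·38.4877]/1.27 = 53.0384. B = V − Δ·S = -11.1196.
Check: Δ(0,0)·S0 + B(0,0) = 53.0384 = V0.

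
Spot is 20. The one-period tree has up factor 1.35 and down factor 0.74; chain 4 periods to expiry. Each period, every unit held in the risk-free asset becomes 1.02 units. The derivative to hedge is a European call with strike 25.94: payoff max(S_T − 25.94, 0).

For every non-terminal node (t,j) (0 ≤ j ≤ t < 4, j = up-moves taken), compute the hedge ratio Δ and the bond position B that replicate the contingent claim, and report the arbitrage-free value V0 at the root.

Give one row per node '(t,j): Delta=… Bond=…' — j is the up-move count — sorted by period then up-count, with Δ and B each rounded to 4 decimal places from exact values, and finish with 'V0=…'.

Risk-neutral probability p* = (R−d)/(u−d) = (1.02−0.74)/(1.35−0.74) = 0.4590.
Terminal values V(4,·): V(4,0)=0.0000, V(4,1)=0.0000, V(4,2)=0.0000, V(4,3)=10.4736, V(4,4)=40.4901
Node (3,0) S=8.1045: V=(p*·0.0000+(1−p*)·0.0000)/1.02=0.0000; Δ=(0.0000−0.0000)/(10.9410−5.9973)=0.0000; B=V−Δ·S=0.0000
Node (3,1) S=14.7852: V=(p*·0.0000+(1−p*)·0.0000)/1.02=0.0000; Δ=(0.0000−0.0000)/(19.9600−10.9410)=0.0000; B=V−Δ·S=0.0000
Node (3,2) S=26.9730: V=(p*·10.4736+(1−p*)·0.0000)/1.02=4.7133; Δ=(10.4736−0.0000)/(36.4136−19.9600)=0.6366; B=V−Δ·S=-12.4565
Node (3,3) S=49.2075: V=(p*·40.4901+(1−p*)·10.4736)/1.02=23.7761; Δ=(40.4901−10.4736)/(66.4301−36.4136)=1.0000; B=V−Δ·S=-25.4314
Node (2,0) S=10.9520: V=(p*·0.0000+(1−p*)·0.0000)/1.02=0.0000; Δ=(0.0000−0.0000)/(14.7852−8.1045)=0.0000; B=V−Δ·S=0.0000
Node (2,1) S=19.9800: V=(p*·4.7133+(1−p*)·0.0000)/1.02=2.1210; Δ=(4.7133−0.0000)/(26.9730−14.7852)=0.3867; B=V−Δ·S=-5.6056
Node (2,2) S=36.4500: V=(p*·23.7761+(1−p*)·4.7133)/1.02=13.1994; Δ=(23.7761−4.7133)/(49.2075−26.9730)=0.8574; B=V−Δ·S=-18.0511
Node (1,0) S=14.8000: V=(p*·2.1210+(1−p*)·0.0000)/1.02=0.9545; Δ=(2.1210−0.0000)/(19.9800−10.9520)=0.2349; B=V−Δ·S=-2.5226
Node (1,1) S=27.0000: V=(p*·13.1994+(1−p*)·2.1210)/1.02=7.0649; Δ=(13.1994−2.1210)/(36.4500−19.9800)=0.6726; B=V−Δ·S=-11.0964
Node (0,0) S=20.0000: V=(p*·7.0649+(1−p*)·0.9545)/1.02=3.6856; Δ=(7.0649−0.9545)/(27.0000−14.8000)=0.5009; B=V−Δ·S=-6.3315
Each (Δ,B) replicates both successor values, so the strategy is self-financing and V0 is arbitrage-free.

(0,0): Delta=0.5009 Bond=-6.3315
(1,0): Delta=0.2349 Bond=-2.5226
(1,1): Delta=0.6726 Bond=-11.0964
(2,0): Delta=0.0000 Bond=0.0000
(2,1): Delta=0.3867 Bond=-5.6056
(2,2): Delta=0.8574 Bond=-18.0511
(3,0): Delta=0.0000 Bond=0.0000
(3,1): Delta=0.0000 Bond=0.0000
(3,2): Delta=0.6366 Bond=-12.4565
(3,3): Delta=1.0000 Bond=-25.4314
V0=3.6856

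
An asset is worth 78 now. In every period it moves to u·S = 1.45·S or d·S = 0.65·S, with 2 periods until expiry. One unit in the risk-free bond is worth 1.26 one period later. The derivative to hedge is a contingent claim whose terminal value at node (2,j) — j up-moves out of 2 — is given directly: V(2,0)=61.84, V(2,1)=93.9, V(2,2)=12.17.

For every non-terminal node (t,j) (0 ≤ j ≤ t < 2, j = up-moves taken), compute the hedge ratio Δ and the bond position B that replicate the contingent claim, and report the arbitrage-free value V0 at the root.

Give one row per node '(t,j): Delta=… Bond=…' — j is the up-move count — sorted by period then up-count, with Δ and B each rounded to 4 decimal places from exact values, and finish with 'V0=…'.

Risk-neutral probability p* = (R−d)/(u−d) = (1.26−0.65)/(1.45−0.65) = 0.7625.
Payoff layer (t=2): V(2,0)=61.8400, V(2,1)=93.9000, V(2,2)=12.1700
Node (1,0) S=50.7000: V=(p*·93.9000+(1−p*)·61.8400)/1.26=68.4808; Δ=(93.9000−61.8400)/(73.5150−32.9550)=0.7904; B=V−Δ·S=28.4058
Node (1,1) S=113.1000: V=(p*·12.1700+(1−p*)·93.9000)/1.26=25.0642; Δ=(12.1700−93.9000)/(163.9950−73.5150)=-0.9033; B=V−Δ·S=127.2267
Node (0,0) S=78.0000: V=(p*·25.0642+(1−p*)·68.4808)/1.26=28.0759; Δ=(25.0642−68.4808)/(113.1000−50.7000)=-0.6958; B=V−Δ·S=82.3466
Self-financing check: at every node Δ·S+B equals the discounted successor values.

(0,0): Delta=-0.6958 Bond=82.3466
(1,0): Delta=0.7904 Bond=28.4058
(1,1): Delta=-0.9033 Bond=127.2267
V0=28.0759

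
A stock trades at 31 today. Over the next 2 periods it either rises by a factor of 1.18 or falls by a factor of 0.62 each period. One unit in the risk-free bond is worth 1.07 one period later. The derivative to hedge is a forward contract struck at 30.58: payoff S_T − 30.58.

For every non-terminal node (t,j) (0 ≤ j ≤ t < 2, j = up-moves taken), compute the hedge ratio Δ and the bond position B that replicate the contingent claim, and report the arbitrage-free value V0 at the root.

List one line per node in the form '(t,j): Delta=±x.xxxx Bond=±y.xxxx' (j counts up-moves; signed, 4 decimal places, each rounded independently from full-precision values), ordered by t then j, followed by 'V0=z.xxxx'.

Since d<R<u, set p* = (R−d)/(u−d) = 0.8036; price each node as the discounted p*-expectation of its children.
Payoff layer (t=2): V(2,0)=-18.6636, V(2,1)=-7.9004, V(2,2)=12.5844
(1,0): S=19.2200. Δ = (V_up−V_dn)/(S_up−S_dn) = (-7.9004−-18.6636)/(22.6796−11.9164) = 1.0000. V = [p*·-7.9004 + (1−p*)·-18.6636]/1.07 = -9.3594. B = V − Δ·S = -28.5794.
(1,1): S=36.5800. Δ = (V_up−V_dn)/(S_up−S_dn) = (12.5844−-7.9004)/(43.1644−22.6796) = 1.0000. V = [p*·12.5844 + (1−p*)·-7.9004]/1.07 = 8.0006. B = V − Δ·S = -28.5794.
(0,0): S=31.0000. Δ = (V_up−V_dn)/(S_up−S_dn) = (8.0006−-9.3594)/(36.5800−19.2200) = 1.0000. V = [p*·8.0006 + (1−p*)·-9.3594]/1.07 = 4.2902. B = V − Δ·S = -26.7098.
Self-financing check: at every node Δ·S+B equals the discounted successor values.

(0,0): Delta=1.0000 Bond=-26.7098
(1,0): Delta=1.0000 Bond=-28.5794
(1,1): Delta=1.0000 Bond=-28.5794
V0=4.2902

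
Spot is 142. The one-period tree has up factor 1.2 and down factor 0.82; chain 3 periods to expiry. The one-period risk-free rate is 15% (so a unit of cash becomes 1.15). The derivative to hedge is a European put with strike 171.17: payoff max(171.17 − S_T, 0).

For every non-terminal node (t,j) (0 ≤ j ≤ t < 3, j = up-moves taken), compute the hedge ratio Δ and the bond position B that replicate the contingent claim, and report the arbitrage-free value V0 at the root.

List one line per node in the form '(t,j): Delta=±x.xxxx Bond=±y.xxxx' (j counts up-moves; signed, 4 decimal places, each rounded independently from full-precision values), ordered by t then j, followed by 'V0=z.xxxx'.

Under the risk-neutral measure, an up-move has probability p* = (R−d)/(u−d) = 0.8684 and values discount at R = 1.15.
Terminal payoffs: V(3,0)=92.8757, V(3,1)=56.5930, V(3,2)=3.4964, V(3,3)=0.0000
  t=2,j=0: stock 95.4808 → up 114.5770 (V=56.5930), down 78.2943 (V=92.8757). Price 53.3627; hedge Δ=-1.0000, bond B=148.8435.
  t=2,j=1: stock 139.7280 → up 167.6736 (V=3.4964), down 114.5770 (V=56.5930). Price 9.1155; hedge Δ=-1.0000, bond B=148.8435.
  t=2,j=2: stock 204.4800 → up 245.3760 (V=0.0000), down 167.6736 (V=3.4964). Price 0.4000; hedge Δ=-0.0450, bond B=9.6011.
  t=1,j=0: stock 116.4400 → up 139.7280 (V=9.1155), down 95.4808 (V=53.3627). Price 12.9891; hedge Δ=-1.0000, bond B=129.4291.
  t=1,j=1: stock 170.4000 → up 204.4800 (V=0.4000), down 139.7280 (V=9.1155). Price 1.3451; hedge Δ=-0.1346, bond B=24.2804.
  t=0,j=0: stock 142.0000 → up 170.4000 (V=1.3451), down 116.4400 (V=12.9891). Price 2.5019; hedge Δ=-0.2158, bond B=33.1441.
Self-financing check: at every node Δ·S+B equals the discounted successor values.

(0,0): Delta=-0.2158 Bond=33.1441
(1,0): Delta=-1.0000 Bond=129.4291
(1,1): Delta=-0.1346 Bond=24.2804
(2,0): Delta=-1.0000 Bond=148.8435
(2,1): Delta=-1.0000 Bond=148.8435
(2,2): Delta=-0.0450 Bond=9.6011
V0=2.5019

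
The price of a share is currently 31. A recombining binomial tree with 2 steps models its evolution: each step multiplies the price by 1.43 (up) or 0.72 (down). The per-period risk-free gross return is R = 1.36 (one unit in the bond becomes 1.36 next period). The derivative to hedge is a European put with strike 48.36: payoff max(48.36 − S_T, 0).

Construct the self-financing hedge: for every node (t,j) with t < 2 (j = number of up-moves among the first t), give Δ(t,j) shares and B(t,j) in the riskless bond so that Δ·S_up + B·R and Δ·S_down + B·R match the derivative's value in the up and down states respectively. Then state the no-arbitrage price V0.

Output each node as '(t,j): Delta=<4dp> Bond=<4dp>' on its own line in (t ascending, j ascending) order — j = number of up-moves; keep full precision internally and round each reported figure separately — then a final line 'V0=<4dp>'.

Since d<R<u, set p* = (R−d)/(u−d) = 0.9014; price each node as the discounted p*-expectation of its children.
Terminal values V(2,·): V(2,0)=32.2896, V(2,1)=16.4424, V(2,2)=0.0000
Node (1,0) S=22.3200: V=(p*·16.4424+(1−p*)·32.2896)/1.36=13.2388; Δ=(16.4424−32.2896)/(31.9176−16.0704)=-1.0000; B=V−Δ·S=35.5588
Node (1,1) S=44.3300: V=(p*·0.0000+(1−p*)·16.4424)/1.36=1.1920; Δ=(0.0000−16.4424)/(63.3919−31.9176)=-0.5224; B=V−Δ·S=24.3503
Node (0,0) S=31.0000: V=(p*·1.1920+(1−p*)·13.2388)/1.36=1.7498; Δ=(1.1920−13.2388)/(44.3300−22.3200)=-0.5473; B=V−Δ·S=18.7172
Each (Δ,B) replicates both successor values, so the strategy is self-financing and V0 is arbitrage-free.

(0,0): Delta=-0.5473 Bond=18.7172
(1,0): Delta=-1.0000 Bond=35.5588
(1,1): Delta=-0.5224 Bond=24.3503
V0=1.7498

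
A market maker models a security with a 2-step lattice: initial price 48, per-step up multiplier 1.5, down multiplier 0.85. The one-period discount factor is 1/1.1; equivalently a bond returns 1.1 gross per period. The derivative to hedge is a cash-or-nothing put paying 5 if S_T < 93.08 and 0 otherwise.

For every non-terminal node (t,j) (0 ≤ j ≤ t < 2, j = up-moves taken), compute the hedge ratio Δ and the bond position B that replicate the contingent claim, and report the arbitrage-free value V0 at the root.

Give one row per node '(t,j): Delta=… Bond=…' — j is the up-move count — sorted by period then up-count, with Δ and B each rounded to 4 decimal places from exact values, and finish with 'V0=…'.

The replicating-portfolio and risk-neutral prices coincide; use p* = (1.1−0.85)/(1.5−0.85) = 0.3846 for the latter.
Terminal values V(2,·): V(2,0)=5.0000, V(2,1)=5.0000, V(2,2)=0.0000
Node (1,0) S=40.8000: V=(p*·5.0000+(1−p*)·5.0000)/1.1=4.5455; Δ=(5.0000−5.0000)/(61.2000−34.6800)=0.0000; B=V−Δ·S=4.5455
Node (1,1) S=72.0000: V=(p*·0.0000+(1−p*)·5.0000)/1.1=2.7972; Δ=(0.0000−5.0000)/(108.0000−61.2000)=-0.1068; B=V−Δ·S=10.4895
Node (0,0) S=48.0000: V=(p*·2.7972+(1−p*)·4.5455)/1.1=3.5210; Δ=(2.7972−4.5455)/(72.0000−40.8000)=-0.0560; B=V−Δ·S=6.2106
The time-0 hedge costs 3.5210, which is the no-arbitrage price.

(0,0): Delta=-0.0560 Bond=6.2106
(1,0): Delta=0.0000 Bond=4.5455
(1,1): Delta=-0.1068 Bond=10.4895
V0=3.5210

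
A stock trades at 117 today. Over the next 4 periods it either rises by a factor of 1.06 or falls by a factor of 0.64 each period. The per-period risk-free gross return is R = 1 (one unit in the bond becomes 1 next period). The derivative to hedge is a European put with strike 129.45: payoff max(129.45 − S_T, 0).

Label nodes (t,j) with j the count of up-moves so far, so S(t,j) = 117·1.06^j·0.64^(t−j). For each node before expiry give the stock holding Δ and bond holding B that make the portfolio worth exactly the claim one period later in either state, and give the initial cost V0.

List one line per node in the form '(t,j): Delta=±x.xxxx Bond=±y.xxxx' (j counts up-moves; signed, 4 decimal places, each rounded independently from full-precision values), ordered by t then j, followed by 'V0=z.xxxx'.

No-arbitrage ⇒ martingale measure with p* = (R−d)/(u−d) = 0.8571.
Terminal values V(4,·): V(4,0)=109.8207, V(4,1)=96.9389, V(4,2)=75.6035, V(4,3)=40.2667, V(4,4)=0.0000
Node (3,0) S=30.6708: V=(p*·96.9389+(1−p*)·109.8207)/1=98.7792; Δ=(96.9389−109.8207)/(32.5111−19.6293)=-1.0000; B=V−Δ·S=129.4500
Node (3,1) S=50.7986: V=(p*·75.6035+(1−p*)·96.9389)/1=78.6514; Δ=(75.6035−96.9389)/(53.8465−32.5111)=-1.0000; B=V−Δ·S=129.4500
Node (3,2) S=84.1352: V=(p*·40.2667+(1−p*)·75.6035)/1=45.3148; Δ=(40.2667−75.6035)/(89.1833−53.8465)=-1.0000; B=V−Δ·S=129.4500
Node (3,3) S=139.3489: V=(p*·0.0000+(1−p*)·40.2667)/1=5.7524; Δ=(0.0000−40.2667)/(147.7098−89.1833)=-0.6880; B=V−Δ·S=101.6255
Node (2,0) S=47.9232: V=(p*·78.6514+(1−p*)·98.7792)/1=81.5268; Δ=(78.6514−98.7792)/(50.7986−30.6708)=-1.0000; B=V−Δ·S=129.4500
Node (2,1) S=79.3728: V=(p*·45.3148+(1−p*)·78.6514)/1=50.0772; Δ=(45.3148−78.6514)/(84.1352−50.7986)=-1.0000; B=V−Δ·S=129.4500
Node (2,2) S=131.4612: V=(p*·5.7524+(1−p*)·45.3148)/1=11.4042; Δ=(5.7524−45.3148)/(139.3489−84.1352)=-0.7165; B=V−Δ·S=105.6005
Node (1,0) S=74.8800: V=(p*·50.0772+(1−p*)·81.5268)/1=54.5700; Δ=(50.0772−81.5268)/(79.3728−47.9232)=-1.0000; B=V−Δ·S=129.4500
Node (1,1) S=124.0200: V=(p*·11.4042+(1−p*)·50.0772)/1=16.9289; Δ=(11.4042−50.0772)/(131.4612−79.3728)=-0.7425; B=V−Δ·S=109.0075
Node (0,0) S=117.0000: V=(p*·16.9289+(1−p*)·54.5700)/1=22.3062; Δ=(16.9289−54.5700)/(124.0200−74.8800)=-0.7660; B=V−Δ·S=111.9279
Self-financing check: at every node Δ·S+B equals the discounted successor values.

(0,0): Delta=-0.7660 Bond=111.9279
(1,0): Delta=-1.0000 Bond=129.4500
(1,1): Delta=-0.7425 Bond=109.0075
(2,0): Delta=-1.0000 Bond=129.4500
(2,1): Delta=-1.0000 Bond=129.4500
(2,2): Delta=-0.7165 Bond=105.6005
(3,0): Delta=-1.0000 Bond=129.4500
(3,1): Delta=-1.0000 Bond=129.4500
(3,2): Delta=-1.0000 Bond=129.4500
(3,3): Delta=-0.6880 Bond=101.6255
V0=22.3062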